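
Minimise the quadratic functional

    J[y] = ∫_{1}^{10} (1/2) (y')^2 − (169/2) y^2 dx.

The Lagrangian is L = (1/2) (y')^2 − (169/2) y^2.
Compute ∂L/∂y = -169y, ∂L/∂y' = y'.
The Euler-Lagrange equation d/dx(∂L/∂y') − ∂L/∂y = 0 reduces to
    y'' + 169 y = 0.
Its general solution is
    y(x) = A sin(13x) + B cos(13x),
with A, B fixed by the endpoint conditions.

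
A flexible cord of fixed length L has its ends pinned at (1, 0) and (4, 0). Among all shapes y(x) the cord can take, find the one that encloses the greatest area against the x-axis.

Set up the augmented Lagrangian using a multiplier λ for the length constraint:
    F(y, y') = y − λ sqrt(1 + y'^2).
F has no explicit x dependence, so the Beltrami identity yields a first integral
    F − y' ∂F/∂y' = C.
Compute ∂F/∂y' = −λ y' / sqrt(1 + y'^2). Then
    y − λ sqrt(1 + y'^2) + λ y'^2 / sqrt(1 + y'^2) = C
    ⇒  y − λ / sqrt(1 + y'^2) = C.
Solving for y' and integrating gives
    (x − a)^2 + (y − b)^2 = λ^2,
a circular arc of radius λ. The constants a, b are determined by the endpoint conditions y(1) = y(4) = 0, and λ is fixed implicitly by the length constraint
    ∫_{1}^{4} sqrt(1 + y'^2) dx = L.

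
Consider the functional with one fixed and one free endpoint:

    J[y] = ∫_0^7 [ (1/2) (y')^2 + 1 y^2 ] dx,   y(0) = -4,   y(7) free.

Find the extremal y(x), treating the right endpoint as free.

The Lagrangian L = (1/2) (y')^2 + 1 y^2 gives
    ∂L/∂y = 2 y,   ∂L/∂y' = y'.
Euler-Lagrange: y'' − 2 y = 0.
With k = sqrt(2), the general solution is
    y(x) = A cosh(sqrt(2) x) + B sinh(sqrt(2) x).
Fixed left endpoint y(0) = -4 ⇒ A = -4.
The right endpoint x = 7 is free, so the natural (transversality) condition is ∂L/∂y' |_{x=7} = 0, i.e. y'(7) = 0.
Compute y'(x) = A k sinh(k x) + B k cosh(k x), so
    y'(7) = A k sinh(k·7) + B k cosh(k·7) = 0
    ⇒ B = −A tanh(k·7) = 4 tanh(sqrt(2)·7).
Therefore the extremal is
    y(x) = −4 cosh(sqrt(2) x) + 4 tanh(sqrt(2)·7) sinh(sqrt(2) x).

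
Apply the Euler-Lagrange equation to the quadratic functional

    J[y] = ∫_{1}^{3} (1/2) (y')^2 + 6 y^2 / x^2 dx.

The Lagrangian is L = (1/2) (y')^2 + 6 y^2 / x^2.
Compute ∂L/∂y = 12y/x^2, ∂L/∂y' = y'.
The Euler-Lagrange equation d/dx(∂L/∂y') − ∂L/∂y = 0 reduces to
    y'' − 12/x^2 · y = 0  (x > 0).
Its general solution is
    y(x) = A x^4 + B x^(-3),
with A, B fixed by the endpoint conditions.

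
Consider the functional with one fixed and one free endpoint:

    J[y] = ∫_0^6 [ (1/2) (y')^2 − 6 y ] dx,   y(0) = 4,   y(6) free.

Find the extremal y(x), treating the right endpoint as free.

The Lagrangian L = (1/2) (y')^2 − 6 y gives
    ∂L/∂y = −6,   ∂L/∂y' = y'.
Euler-Lagrange: d/dx(y') − (−6) = 0, i.e. y'' + 6 = 0, so
    y(x) = −(6/2) x^2 + C1 x + C2.
Fixed left endpoint y(0) = 4 ⇒ C2 = 4.
The right endpoint x = 6 is free, so the natural (transversality) condition is ∂L/∂y' |_{x=6} = 0, i.e. y'(6) = 0.
Compute y'(x) = −6 x + C1, so y'(6) = −36 + C1 = 0 ⇒ C1 = 36.
Therefore the extremal is
    y(x) = −3 x^2 + 36 x + 4.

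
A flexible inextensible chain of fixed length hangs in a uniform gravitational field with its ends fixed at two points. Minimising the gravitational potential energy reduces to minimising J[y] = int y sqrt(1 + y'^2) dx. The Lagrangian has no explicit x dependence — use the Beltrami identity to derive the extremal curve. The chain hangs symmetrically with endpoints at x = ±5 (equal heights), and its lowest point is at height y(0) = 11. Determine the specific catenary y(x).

The Lagrangian L(y, y') = y sqrt(1 + y'^2) has no explicit x dependence, so the Beltrami identity applies:
    L − y' ∂L/∂y' = C.
Compute ∂L/∂y' = y · y' / sqrt(1 + y'^2). Then
    L − y' ∂L/∂y'
    = y sqrt(1 + y'^2) − y · y'^2 / sqrt(1 + y'^2)
    = y (1 + y'^2 − y'^2) / sqrt(1 + y'^2)
    = y / sqrt(1 + y'^2) = C.
Squaring gives y^2 = C^2 (1 + y'^2), i.e.
    y'^2 = y^2 / C^2 − 1.
Separating variables,
    dy / sqrt(y^2 − C^2) = dx / C,
and integrating gives arccosh(y / C) = (x − a)/C, so
    y(x) = C cosh((x − a)/C),
the catenary. The constants C and a are fixed by the two endpoint conditions (and, for the hanging-chain problem, the length constraint selects C).
Now fit the given data. The endpoints x = ±5 are symmetric at equal height, so the catenary is even about its minimum: a = 0 and y(x) = C cosh(x/C). The lowest point is y(0) = C cosh(0) = C, and we are told y(0) = 11, so C = 11. Therefore
    y(x) = 11 cosh(x/11),
and at the endpoints
    y(±5) = 11 cosh(5/11).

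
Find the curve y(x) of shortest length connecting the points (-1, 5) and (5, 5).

Arc-length functional: J[y] = ∫ sqrt(1 + (y')^2) dx.
Lagrangian L = sqrt(1 + (y')^2) has no explicit y dependence, so ∂L/∂y = 0 and the Euler-Lagrange equation gives
    d/dx( y' / sqrt(1 + (y')^2) ) = 0  ⇒  y' / sqrt(1 + (y')^2) = const.
Hence y' is constant, so y(x) is affine.
Fitting the endpoints (-1, 5) and (5, 5):
    slope m = (5 − 5) / (5 − (-1)) = 0,
    intercept c = 5 − m·(-1) = 5.
Extremal: y(x) = 5.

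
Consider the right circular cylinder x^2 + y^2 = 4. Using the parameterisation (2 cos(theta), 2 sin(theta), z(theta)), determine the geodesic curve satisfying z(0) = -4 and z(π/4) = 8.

Parameterise the cylinder of radius R = 2 as
    r(θ) = (2 cos θ, 2 sin θ, z(θ)).
The arc-length element is
    ds = sqrt(4 + (dz/dθ)^2) dθ,
so the Lagrangian is L = sqrt(4 + z'^2).
L depends on z' only, not on z or θ, so ∂L/∂z = 0 and
    ∂L/∂z' = z' / sqrt(4 + z'^2).
The Euler-Lagrange equation gives
    d/dθ( z' / sqrt(4 + z'^2) ) = 0,
so z' is constant. Integrating once:
    z(θ) = a θ + b,
a helix on the cylinder (a straight line when the cylinder is unrolled). The constants a, b are determined by the endpoint conditions.
With endpoint conditions z(0) = -4 and z(π/4) = 8: from z(0) = b we get b = -4, and a·π/4 + -4 = 8 gives a = 48/π, so
    z(θ) = (48/π) θ − 4.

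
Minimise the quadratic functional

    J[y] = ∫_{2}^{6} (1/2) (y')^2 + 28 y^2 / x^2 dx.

The Lagrangian is L = (1/2) (y')^2 + 28 y^2 / x^2.
Compute ∂L/∂y = 56y/x^2, ∂L/∂y' = y'.
The Euler-Lagrange equation d/dx(∂L/∂y') − ∂L/∂y = 0 reduces to
    y'' − 56/x^2 · y = 0  (x > 0).
Its general solution is
    y(x) = A x^8 + B x^(-7),
with A, B fixed by the endpoint conditions.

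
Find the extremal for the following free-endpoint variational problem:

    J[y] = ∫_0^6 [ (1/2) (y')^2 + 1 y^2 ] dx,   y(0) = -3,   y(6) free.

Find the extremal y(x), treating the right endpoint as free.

The Lagrangian L = (1/2) (y')^2 + 1 y^2 gives
    ∂L/∂y = 2 y,   ∂L/∂y' = y'.
Euler-Lagrange: y'' − 2 y = 0.
With k = sqrt(2), the general solution is
    y(x) = A cosh(sqrt(2) x) + B sinh(sqrt(2) x).
Fixed left endpoint y(0) = -3 ⇒ A = -3.
The right endpoint x = 6 is free, so the natural (transversality) condition is ∂L/∂y' |_{x=6} = 0, i.e. y'(6) = 0.
Compute y'(x) = A k sinh(k x) + B k cosh(k x), so
    y'(6) = A k sinh(k·6) + B k cosh(k·6) = 0
    ⇒ B = −A tanh(k·6) = 3 tanh(sqrt(2)·6).
Therefore the extremal is
    y(x) = −3 cosh(sqrt(2) x) + 3 tanh(sqrt(2)·6) sinh(sqrt(2) x).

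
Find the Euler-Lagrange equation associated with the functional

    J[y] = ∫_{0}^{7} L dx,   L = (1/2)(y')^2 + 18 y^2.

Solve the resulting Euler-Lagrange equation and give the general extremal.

The Lagrangian is L = (1/2)(y')^2 + 18 y^2.
∂L/∂y = 36y.
∂L/∂y' = y'.
The Euler-Lagrange equation d/dx(∂L/∂y') − ∂L/∂y = 0 becomes:
    y'' - 36 y = 0
General solution: y(x) = A e^(6x) + B e^(-6x), where A and B are arbitrary constants fixed by the endpoint conditions.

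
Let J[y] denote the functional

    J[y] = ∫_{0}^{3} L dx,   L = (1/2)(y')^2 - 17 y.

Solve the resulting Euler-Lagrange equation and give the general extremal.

The Lagrangian is L = (1/2)(y')^2 - 17 y.
∂L/∂y = -17.
∂L/∂y' = y'.
The Euler-Lagrange equation d/dx(∂L/∂y') − ∂L/∂y = 0 becomes:
    y'' + 17 = 0
General solution: y(x) = -(17/2) x^2 + A x + B, where A and B are arbitrary constants fixed by the endpoint conditions.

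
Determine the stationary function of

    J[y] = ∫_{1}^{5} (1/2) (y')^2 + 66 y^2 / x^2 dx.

The Lagrangian is L = (1/2) (y')^2 + 66 y^2 / x^2.
Compute ∂L/∂y = 132y/x^2, ∂L/∂y' = y'.
The Euler-Lagrange equation d/dx(∂L/∂y') − ∂L/∂y = 0 reduces to
    y'' − 132/x^2 · y = 0  (x > 0).
Its general solution is
    y(x) = A x^12 + B x^(-11),
with A, B fixed by the endpoint conditions.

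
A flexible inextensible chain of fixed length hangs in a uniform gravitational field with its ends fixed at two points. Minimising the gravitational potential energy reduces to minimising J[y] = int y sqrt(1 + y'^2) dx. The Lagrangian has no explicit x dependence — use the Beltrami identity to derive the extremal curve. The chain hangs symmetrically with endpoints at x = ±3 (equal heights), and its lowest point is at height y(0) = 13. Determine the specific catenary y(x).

The Lagrangian L(y, y') = y sqrt(1 + y'^2) has no explicit x dependence, so the Beltrami identity applies:
    L − y' ∂L/∂y' = C.
Compute ∂L/∂y' = y · y' / sqrt(1 + y'^2). Then
    L − y' ∂L/∂y'
    = y sqrt(1 + y'^2) − y · y'^2 / sqrt(1 + y'^2)
    = y (1 + y'^2 − y'^2) / sqrt(1 + y'^2)
    = y / sqrt(1 + y'^2) = C.
Squaring gives y^2 = C^2 (1 + y'^2), i.e.
    y'^2 = y^2 / C^2 − 1.
Separating variables,
    dy / sqrt(y^2 − C^2) = dx / C,
and integrating gives arccosh(y / C) = (x − a)/C, so
    y(x) = C cosh((x − a)/C),
the catenary. The constants C and a are fixed by the two endpoint conditions (and, for the hanging-chain problem, the length constraint selects C).
Now fit the given data. The endpoints x = ±3 are symmetric at equal height, so the catenary is even about its minimum: a = 0 and y(x) = C cosh(x/C). The lowest point is y(0) = C cosh(0) = C, and we are told y(0) = 13, so C = 13. Therefore
    y(x) = 13 cosh(x/13),
and at the endpoints
    y(±3) = 13 cosh(3/13).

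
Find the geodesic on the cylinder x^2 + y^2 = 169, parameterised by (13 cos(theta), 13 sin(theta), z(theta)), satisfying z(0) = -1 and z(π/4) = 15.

Parameterise the cylinder of radius R = 13 as
    r(θ) = (13 cos θ, 13 sin θ, z(θ)).
The arc-length element is
    ds = sqrt(169 + (dz/dθ)^2) dθ,
so the Lagrangian is L = sqrt(169 + z'^2).
L depends on z' only, not on z or θ, so ∂L/∂z = 0 and
    ∂L/∂z' = z' / sqrt(169 + z'^2).
The Euler-Lagrange equation gives
    d/dθ( z' / sqrt(169 + z'^2) ) = 0,
so z' is constant. Integrating once:
    z(θ) = a θ + b,
a helix on the cylinder (a straight line when the cylinder is unrolled). The constants a, b are determined by the endpoint conditions.
With endpoint conditions z(0) = -1 and z(π/4) = 15: from z(0) = b we get b = -1, and a·π/4 + -1 = 15 gives a = 64/π, so
    z(θ) = (64/π) θ − 1.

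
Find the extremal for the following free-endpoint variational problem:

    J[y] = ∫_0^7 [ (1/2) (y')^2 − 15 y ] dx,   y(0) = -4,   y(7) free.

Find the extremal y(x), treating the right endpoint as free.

The Lagrangian L = (1/2) (y')^2 − 15 y gives
    ∂L/∂y = −15,   ∂L/∂y' = y'.
Euler-Lagrange: d/dx(y') − (−15) = 0, i.e. y'' + 15 = 0, so
    y(x) = −(15/2) x^2 + C1 x + C2.
Fixed left endpoint y(0) = -4 ⇒ C2 = -4.
The right endpoint x = 7 is free, so the natural (transversality) condition is ∂L/∂y' |_{x=7} = 0, i.e. y'(7) = 0.
Compute y'(x) = −15 x + C1, so y'(7) = −105 + C1 = 0 ⇒ C1 = 105.
Therefore the extremal is
    y(x) = −(15/2) x^2 + 105 x − 4.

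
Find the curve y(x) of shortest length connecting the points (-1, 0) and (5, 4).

Arc-length functional: J[y] = ∫ sqrt(1 + (y')^2) dx.
Lagrangian L = sqrt(1 + (y')^2) has no explicit y dependence, so ∂L/∂y = 0 and the Euler-Lagrange equation gives
    d/dx( y' / sqrt(1 + (y')^2) ) = 0  ⇒  y' / sqrt(1 + (y')^2) = const.
Hence y' is constant, so y(x) is affine.
Fitting the endpoints (-1, 0) and (5, 4):
    slope m = (4 − 0) / (5 − (-1)) = 2/3,
    intercept c = 0 − m·(-1) = 2/3.
Extremal: y(x) = (2/3) x + 2/3.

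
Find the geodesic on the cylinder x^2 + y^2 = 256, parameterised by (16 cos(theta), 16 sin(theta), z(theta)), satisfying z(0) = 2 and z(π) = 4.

Parameterise the cylinder of radius R = 16 as
    r(θ) = (16 cos θ, 16 sin θ, z(θ)).
The arc-length element is
    ds = sqrt(256 + (dz/dθ)^2) dθ,
so the Lagrangian is L = sqrt(256 + z'^2).
L depends on z' only, not on z or θ, so ∂L/∂z = 0 and
    ∂L/∂z' = z' / sqrt(256 + z'^2).
The Euler-Lagrange equation gives
    d/dθ( z' / sqrt(256 + z'^2) ) = 0,
so z' is constant. Integrating once:
    z(θ) = a θ + b,
a helix on the cylinder (a straight line when the cylinder is unrolled). The constants a, b are determined by the endpoint conditions.
With endpoint conditions z(0) = 2 and z(π) = 4: from z(0) = b we get b = 2, and a·π + 2 = 4 gives a = 2/π, so
    z(θ) = (2/π) θ + 2.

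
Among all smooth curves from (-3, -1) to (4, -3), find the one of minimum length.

Arc-length functional: J[y] = ∫ sqrt(1 + (y')^2) dx.
Lagrangian L = sqrt(1 + (y')^2) has no explicit y dependence, so ∂L/∂y = 0 and the Euler-Lagrange equation gives
    d/dx( y' / sqrt(1 + (y')^2) ) = 0  ⇒  y' / sqrt(1 + (y')^2) = const.
Hence y' is constant, so y(x) is affine.
Fitting the endpoints (-3, -1) and (4, -3):
    slope m = ((-3) − (-1)) / (4 − (-3)) = -2/7,
    intercept c = (-1) − m·(-3) = -13/7.
Extremal: y(x) = (-2/7) x - 13/7.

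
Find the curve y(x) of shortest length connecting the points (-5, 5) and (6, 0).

Arc-length functional: J[y] = ∫ sqrt(1 + (y')^2) dx.
Lagrangian L = sqrt(1 + (y')^2) has no explicit y dependence, so ∂L/∂y = 0 and the Euler-Lagrange equation gives
    d/dx( y' / sqrt(1 + (y')^2) ) = 0  ⇒  y' / sqrt(1 + (y')^2) = const.
Hence y' is constant, so y(x) is affine.
Fitting the endpoints (-5, 5) and (6, 0):
    slope m = (0 − 5) / (6 − (-5)) = -5/11,
    intercept c = 5 − m·(-5) = 30/11.
Extremal: y(x) = (-5/11) x + 30/11.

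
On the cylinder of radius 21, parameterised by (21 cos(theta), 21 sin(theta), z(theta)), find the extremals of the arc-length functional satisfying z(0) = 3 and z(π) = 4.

Parameterise the cylinder of radius R = 21 as
    r(θ) = (21 cos θ, 21 sin θ, z(θ)).
The arc-length element is
    ds = sqrt(441 + (dz/dθ)^2) dθ,
so the Lagrangian is L = sqrt(441 + z'^2).
L depends on z' only, not on z or θ, so ∂L/∂z = 0 and
    ∂L/∂z' = z' / sqrt(441 + z'^2).
The Euler-Lagrange equation gives
    d/dθ( z' / sqrt(441 + z'^2) ) = 0,
so z' is constant. Integrating once:
    z(θ) = a θ + b,
a helix on the cylinder (a straight line when the cylinder is unrolled). The constants a, b are determined by the endpoint conditions.
With endpoint conditions z(0) = 3 and z(π) = 4: from z(0) = b we get b = 3, and a·π + 3 = 4 gives a = 1/π, so
    z(θ) = (1/π) θ + 3.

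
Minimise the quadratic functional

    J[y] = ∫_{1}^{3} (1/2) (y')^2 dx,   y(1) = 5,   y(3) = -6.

The Lagrangian is L = (1/2) (y')^2.
Compute ∂L/∂y = 0, ∂L/∂y' = y'.
The Euler-Lagrange equation d/dx(∂L/∂y') − ∂L/∂y = 0 reduces to
    y'' = 0.
Its general solution is
    y(x) = A x + B,
with A, B fixed by the endpoint conditions.
Applying the endpoint conditions y(1) = 5 and y(3) = -6: solve A·1 + B = 5 and A·3 + B = -6. Subtracting gives A(3 − 1) = -6 − 5, so A = -11/2, and B = 5 − A·1 = 21/2. Therefore
    y(x) = (-11/2) x + 21/2.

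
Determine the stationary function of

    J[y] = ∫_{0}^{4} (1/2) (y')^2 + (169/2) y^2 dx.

The Lagrangian is L = (1/2) (y')^2 + (169/2) y^2.
Compute ∂L/∂y = 169y, ∂L/∂y' = y'.
The Euler-Lagrange equation d/dx(∂L/∂y') − ∂L/∂y = 0 reduces to
    y'' − 169 y = 0.
Its general solution is
    y(x) = A e^(13x) + B e^(−13x),
with A, B fixed by the endpoint conditions.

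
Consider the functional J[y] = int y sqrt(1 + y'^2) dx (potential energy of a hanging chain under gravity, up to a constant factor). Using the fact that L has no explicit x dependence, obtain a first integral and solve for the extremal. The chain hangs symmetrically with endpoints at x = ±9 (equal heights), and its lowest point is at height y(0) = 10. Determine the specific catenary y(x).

The Lagrangian L(y, y') = y sqrt(1 + y'^2) has no explicit x dependence, so the Beltrami identity applies:
    L − y' ∂L/∂y' = C.
Compute ∂L/∂y' = y · y' / sqrt(1 + y'^2). Then
    L − y' ∂L/∂y'
    = y sqrt(1 + y'^2) − y · y'^2 / sqrt(1 + y'^2)
    = y (1 + y'^2 − y'^2) / sqrt(1 + y'^2)
    = y / sqrt(1 + y'^2) = C.
Squaring gives y^2 = C^2 (1 + y'^2), i.e.
    y'^2 = y^2 / C^2 − 1.
Separating variables,
    dy / sqrt(y^2 − C^2) = dx / C,
and integrating gives arccosh(y / C) = (x − a)/C, so
    y(x) = C cosh((x − a)/C),
the catenary. The constants C and a are fixed by the two endpoint conditions (and, for the hanging-chain problem, the length constraint selects C).
Now fit the given data. The endpoints x = ±9 are symmetric at equal height, so the catenary is even about its minimum: a = 0 and y(x) = C cosh(x/C). The lowest point is y(0) = C cosh(0) = C, and we are told y(0) = 10, so C = 10. Therefore
    y(x) = 10 cosh(x/10),
and at the endpoints
    y(±9) = 10 cosh(9/10).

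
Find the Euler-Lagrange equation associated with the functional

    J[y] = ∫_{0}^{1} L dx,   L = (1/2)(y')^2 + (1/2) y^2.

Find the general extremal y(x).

The Lagrangian is L = (1/2)(y')^2 + (1/2) y^2.
∂L/∂y = y.
∂L/∂y' = y'.
The Euler-Lagrange equation d/dx(∂L/∂y') − ∂L/∂y = 0 becomes:
    y'' - y = 0
General solution: y(x) = A e^x + B e^(-x), where A and B are arbitrary constants fixed by the endpoint conditions.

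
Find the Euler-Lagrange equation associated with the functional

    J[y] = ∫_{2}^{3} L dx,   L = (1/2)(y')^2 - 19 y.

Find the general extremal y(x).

The Lagrangian is L = (1/2)(y')^2 - 19 y.
∂L/∂y = -19.
∂L/∂y' = y'.
The Euler-Lagrange equation d/dx(∂L/∂y') − ∂L/∂y = 0 becomes:
    y'' + 19 = 0
General solution: y(x) = -(19/2) x^2 + A x + B, where A and B are arbitrary constants fixed by the endpoint conditions.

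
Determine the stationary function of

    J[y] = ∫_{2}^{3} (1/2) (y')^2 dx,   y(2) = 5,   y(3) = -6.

The Lagrangian is L = (1/2) (y')^2.
Compute ∂L/∂y = 0, ∂L/∂y' = y'.
The Euler-Lagrange equation d/dx(∂L/∂y') − ∂L/∂y = 0 reduces to
    y'' = 0.
Its general solution is
    y(x) = A x + B,
with A, B fixed by the endpoint conditions.
Applying the endpoint conditions y(2) = 5 and y(3) = -6: solve A·2 + B = 5 and A·3 + B = -6. Subtracting gives A(3 − 2) = -6 − 5, so A = -11, and B = 5 − A·2 = 27. Therefore
    y(x) = -11 x + 27.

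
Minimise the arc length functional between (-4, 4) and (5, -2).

Arc-length functional: J[y] = ∫ sqrt(1 + (y')^2) dx.
Lagrangian L = sqrt(1 + (y')^2) has no explicit y dependence, so ∂L/∂y = 0 and the Euler-Lagrange equation gives
    d/dx( y' / sqrt(1 + (y')^2) ) = 0  ⇒  y' / sqrt(1 + (y')^2) = const.
Hence y' is constant, so y(x) is affine.
Fitting the endpoints (-4, 4) and (5, -2):
    slope m = ((-2) − 4) / (5 − (-4)) = -2/3,
    intercept c = 4 − m·(-4) = 4/3.
Extremal: y(x) = (-2/3) x + 4/3.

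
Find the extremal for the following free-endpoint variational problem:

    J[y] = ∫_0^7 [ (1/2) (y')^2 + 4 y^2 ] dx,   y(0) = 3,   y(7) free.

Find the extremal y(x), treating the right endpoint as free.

The Lagrangian L = (1/2) (y')^2 + 4 y^2 gives
    ∂L/∂y = 8 y,   ∂L/∂y' = y'.
Euler-Lagrange: y'' − 8 y = 0.
With k = sqrt(8), the general solution is
    y(x) = A cosh(sqrt(8) x) + B sinh(sqrt(8) x).
Fixed left endpoint y(0) = 3 ⇒ A = 3.
The right endpoint x = 7 is free, so the natural (transversality) condition is ∂L/∂y' |_{x=7} = 0, i.e. y'(7) = 0.
Compute y'(x) = A k sinh(k x) + B k cosh(k x), so
    y'(7) = A k sinh(k·7) + B k cosh(k·7) = 0
    ⇒ B = −A tanh(k·7) = − 3 tanh(sqrt(8)·7).
Therefore the extremal is
    y(x) = 3 cosh(sqrt(8) x) − 3 tanh(sqrt(8)·7) sinh(sqrt(8) x).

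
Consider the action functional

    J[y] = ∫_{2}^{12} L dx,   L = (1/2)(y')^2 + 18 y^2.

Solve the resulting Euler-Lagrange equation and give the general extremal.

The Lagrangian is L = (1/2)(y')^2 + 18 y^2.
∂L/∂y = 36y.
∂L/∂y' = y'.
The Euler-Lagrange equation d/dx(∂L/∂y') − ∂L/∂y = 0 becomes:
    y'' - 36 y = 0
General solution: y(x) = A e^(6x) + B e^(-6x), where A and B are arbitrary constants fixed by the endpoint conditions.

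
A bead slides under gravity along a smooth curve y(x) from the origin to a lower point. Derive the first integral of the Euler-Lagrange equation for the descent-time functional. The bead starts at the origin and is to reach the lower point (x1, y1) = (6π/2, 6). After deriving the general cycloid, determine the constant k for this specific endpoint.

The Lagrangian L = sqrt((1 + y'^2) / y) has no explicit x dependence, so the Beltrami identity applies:
    L − y' ∂L/∂y' = C.
Compute ∂L/∂y' = y' / sqrt(y (1 + y'^2)).
Substitute:
    sqrt((1 + y'^2)/y) − y'·y' / sqrt(y (1 + y'^2))
    = (1 + y'^2) / sqrt(y (1 + y'^2)) − y'^2 / sqrt(y (1 + y'^2))
    = 1 / sqrt(y (1 + y'^2)) = C.
Squaring and rearranging gives the first integral
    y (1 + y'^2) = 1/C^2 =: k   (constant).
Solving this first-order ODE by the substitution
    y = (k/2)(1 − cos θ)
yields the cycloid parameterisation
    x(θ) = (k/2)(θ − sin θ),   y(θ) = (k/2)(1 − cos θ).
The constant k is fixed by the endpoint condition.
Now fit the given lower endpoint (x1, y1) = (6π/2, 6). At the bottom of the first arch (θ = π), the parametric equations give
    y(π) = (k/2)(1 − cos π) = k,
    x(π) = (k/2)(π − sin π) = kπ/2.
Matching y(π) = 6 gives k = 6, consistent with x(π) = 6π/2. Therefore the specific cycloid is
    x(θ) = (6/2)(θ − sin θ),   y(θ) = (6/2)(1 − cos θ).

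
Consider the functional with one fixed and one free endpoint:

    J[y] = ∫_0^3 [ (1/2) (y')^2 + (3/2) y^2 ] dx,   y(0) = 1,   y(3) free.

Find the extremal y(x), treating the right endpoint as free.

The Lagrangian L = (1/2) (y')^2 + (3/2) y^2 gives
    ∂L/∂y = 3 y,   ∂L/∂y' = y'.
Euler-Lagrange: y'' − 3 y = 0.
With k = sqrt(3), the general solution is
    y(x) = A cosh(sqrt(3) x) + B sinh(sqrt(3) x).
Fixed left endpoint y(0) = 1 ⇒ A = 1.
The right endpoint x = 3 is free, so the natural (transversality) condition is ∂L/∂y' |_{x=3} = 0, i.e. y'(3) = 0.
Compute y'(x) = A k sinh(k x) + B k cosh(k x), so
    y'(3) = A k sinh(k·3) + B k cosh(k·3) = 0
    ⇒ B = −A tanh(k·3) = − tanh(sqrt(3)·3).
Therefore the extremal is
    y(x) = cosh(sqrt(3) x) − tanh(sqrt(3)·3) sinh(sqrt(3) x).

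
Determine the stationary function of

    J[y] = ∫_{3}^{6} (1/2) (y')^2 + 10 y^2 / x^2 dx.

The Lagrangian is L = (1/2) (y')^2 + 10 y^2 / x^2.
Compute ∂L/∂y = 20y/x^2, ∂L/∂y' = y'.
The Euler-Lagrange equation d/dx(∂L/∂y') − ∂L/∂y = 0 reduces to
    y'' − 20/x^2 · y = 0  (x > 0).
Its general solution is
    y(x) = A x^5 + B x^(-4),
with A, B fixed by the endpoint conditions.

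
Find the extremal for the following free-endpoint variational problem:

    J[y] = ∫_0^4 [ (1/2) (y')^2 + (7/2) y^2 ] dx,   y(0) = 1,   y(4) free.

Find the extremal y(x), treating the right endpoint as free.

The Lagrangian L = (1/2) (y')^2 + (7/2) y^2 gives
    ∂L/∂y = 7 y,   ∂L/∂y' = y'.
Euler-Lagrange: y'' − 7 y = 0.
With k = sqrt(7), the general solution is
    y(x) = A cosh(sqrt(7) x) + B sinh(sqrt(7) x).
Fixed left endpoint y(0) = 1 ⇒ A = 1.
The right endpoint x = 4 is free, so the natural (transversality) condition is ∂L/∂y' |_{x=4} = 0, i.e. y'(4) = 0.
Compute y'(x) = A k sinh(k x) + B k cosh(k x), so
    y'(4) = A k sinh(k·4) + B k cosh(k·4) = 0
    ⇒ B = −A tanh(k·4) = − tanh(sqrt(7)·4).
Therefore the extremal is
    y(x) = cosh(sqrt(7) x) − tanh(sqrt(7)·4) sinh(sqrt(7) x).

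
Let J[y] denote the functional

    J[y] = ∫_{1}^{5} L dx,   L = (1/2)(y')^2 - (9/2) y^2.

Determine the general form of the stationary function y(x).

The Lagrangian is L = (1/2)(y')^2 - (9/2) y^2.
∂L/∂y = -9y.
∂L/∂y' = y'.
The Euler-Lagrange equation d/dx(∂L/∂y') − ∂L/∂y = 0 becomes:
    y'' + 9 y = 0
General solution: y(x) = A sin(3x) + B cos(3x), where A and B are arbitrary constants fixed by the endpoint conditions.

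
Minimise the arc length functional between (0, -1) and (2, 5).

Arc-length functional: J[y] = ∫ sqrt(1 + (y')^2) dx.
Lagrangian L = sqrt(1 + (y')^2) has no explicit y dependence, so ∂L/∂y = 0 and the Euler-Lagrange equation gives
    d/dx( y' / sqrt(1 + (y')^2) ) = 0  ⇒  y' / sqrt(1 + (y')^2) = const.
Hence y' is constant, so y(x) is affine.
Fitting the endpoints (0, -1) and (2, 5):
    slope m = (5 − (-1)) / (2 − 0) = 3,
    intercept c = (-1) − m·0 = -1.
Extremal: y(x) = 3 x - 1.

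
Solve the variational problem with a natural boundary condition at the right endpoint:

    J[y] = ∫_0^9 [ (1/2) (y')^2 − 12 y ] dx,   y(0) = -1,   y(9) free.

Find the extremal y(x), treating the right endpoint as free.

The Lagrangian L = (1/2) (y')^2 − 12 y gives
    ∂L/∂y = −12,   ∂L/∂y' = y'.
Euler-Lagrange: d/dx(y') − (−12) = 0, i.e. y'' + 12 = 0, so
    y(x) = −(12/2) x^2 + C1 x + C2.
Fixed left endpoint y(0) = -1 ⇒ C2 = -1.
The right endpoint x = 9 is free, so the natural (transversality) condition is ∂L/∂y' |_{x=9} = 0, i.e. y'(9) = 0.
Compute y'(x) = −12 x + C1, so y'(9) = −108 + C1 = 0 ⇒ C1 = 108.
Therefore the extremal is
    y(x) = −6 x^2 + 108 x − 1.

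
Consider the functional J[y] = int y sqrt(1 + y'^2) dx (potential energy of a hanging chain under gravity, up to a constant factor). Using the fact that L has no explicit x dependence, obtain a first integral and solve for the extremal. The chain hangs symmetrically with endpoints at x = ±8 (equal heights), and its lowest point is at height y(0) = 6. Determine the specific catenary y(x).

The Lagrangian L(y, y') = y sqrt(1 + y'^2) has no explicit x dependence, so the Beltrami identity applies:
    L − y' ∂L/∂y' = C.
Compute ∂L/∂y' = y · y' / sqrt(1 + y'^2). Then
    L − y' ∂L/∂y'
    = y sqrt(1 + y'^2) − y · y'^2 / sqrt(1 + y'^2)
    = y (1 + y'^2 − y'^2) / sqrt(1 + y'^2)
    = y / sqrt(1 + y'^2) = C.
Squaring gives y^2 = C^2 (1 + y'^2), i.e.
    y'^2 = y^2 / C^2 − 1.
Separating variables,
    dy / sqrt(y^2 − C^2) = dx / C,
and integrating gives arccosh(y / C) = (x − a)/C, so
    y(x) = C cosh((x − a)/C),
the catenary. The constants C and a are fixed by the two endpoint conditions (and, for the hanging-chain problem, the length constraint selects C).
Now fit the given data. The endpoints x = ±8 are symmetric at equal height, so the catenary is even about its minimum: a = 0 and y(x) = C cosh(x/C). The lowest point is y(0) = C cosh(0) = C, and we are told y(0) = 6, so C = 6. Therefore
    y(x) = 6 cosh(x/6),
and at the endpoints
    y(±8) = 6 cosh(8/6).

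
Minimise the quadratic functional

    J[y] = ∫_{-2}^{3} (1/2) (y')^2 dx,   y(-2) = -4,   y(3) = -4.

The Lagrangian is L = (1/2) (y')^2.
Compute ∂L/∂y = 0, ∂L/∂y' = y'.
The Euler-Lagrange equation d/dx(∂L/∂y') − ∂L/∂y = 0 reduces to
    y'' = 0.
Its general solution is
    y(x) = A x + B,
with A, B fixed by the endpoint conditions.
Applying the endpoint conditions y(-2) = -4 and y(3) = -4: solve A·-2 + B = -4 and A·3 + B = -4. Subtracting gives A(3 − -2) = -4 − -4, so A = 0, and B = -4 − A·-2 = -4. Therefore
    y(x) = -4.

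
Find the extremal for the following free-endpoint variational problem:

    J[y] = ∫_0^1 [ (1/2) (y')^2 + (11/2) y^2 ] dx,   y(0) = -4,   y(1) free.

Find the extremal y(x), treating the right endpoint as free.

The Lagrangian L = (1/2) (y')^2 + (11/2) y^2 gives
    ∂L/∂y = 11 y,   ∂L/∂y' = y'.
Euler-Lagrange: y'' − 11 y = 0.
With k = sqrt(11), the general solution is
    y(x) = A cosh(sqrt(11) x) + B sinh(sqrt(11) x).
Fixed left endpoint y(0) = -4 ⇒ A = -4.
The right endpoint x = 1 is free, so the natural (transversality) condition is ∂L/∂y' |_{x=1} = 0, i.e. y'(1) = 0.
Compute y'(x) = A k sinh(k x) + B k cosh(k x), so
    y'(1) = A k sinh(k·1) + B k cosh(k·1) = 0
    ⇒ B = −A tanh(k·1) = 4 tanh(sqrt(11)·1).
Therefore the extremal is
    y(x) = −4 cosh(sqrt(11) x) + 4 tanh(sqrt(11)·1) sinh(sqrt(11) x).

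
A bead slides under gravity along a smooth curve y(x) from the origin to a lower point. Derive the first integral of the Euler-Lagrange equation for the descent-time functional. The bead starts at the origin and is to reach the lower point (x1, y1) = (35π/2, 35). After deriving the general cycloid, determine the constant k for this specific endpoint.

The Lagrangian L = sqrt((1 + y'^2) / y) has no explicit x dependence, so the Beltrami identity applies:
    L − y' ∂L/∂y' = C.
Compute ∂L/∂y' = y' / sqrt(y (1 + y'^2)).
Substitute:
    sqrt((1 + y'^2)/y) − y'·y' / sqrt(y (1 + y'^2))
    = (1 + y'^2) / sqrt(y (1 + y'^2)) − y'^2 / sqrt(y (1 + y'^2))
    = 1 / sqrt(y (1 + y'^2)) = C.
Squaring and rearranging gives the first integral
    y (1 + y'^2) = 1/C^2 =: k   (constant).
Solving this first-order ODE by the substitution
    y = (k/2)(1 − cos θ)
yields the cycloid parameterisation
    x(θ) = (k/2)(θ − sin θ),   y(θ) = (k/2)(1 − cos θ).
The constant k is fixed by the endpoint condition.
Now fit the given lower endpoint (x1, y1) = (35π/2, 35). At the bottom of the first arch (θ = π), the parametric equations give
    y(π) = (k/2)(1 − cos π) = k,
    x(π) = (k/2)(π − sin π) = kπ/2.
Matching y(π) = 35 gives k = 35, consistent with x(π) = 35π/2. Therefore the specific cycloid is
    x(θ) = (35/2)(θ − sin θ),   y(θ) = (35/2)(1 − cos θ).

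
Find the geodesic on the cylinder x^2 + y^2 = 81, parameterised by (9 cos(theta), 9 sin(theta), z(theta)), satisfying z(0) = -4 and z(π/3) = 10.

Parameterise the cylinder of radius R = 9 as
    r(θ) = (9 cos θ, 9 sin θ, z(θ)).
The arc-length element is
    ds = sqrt(81 + (dz/dθ)^2) dθ,
so the Lagrangian is L = sqrt(81 + z'^2).
L depends on z' only, not on z or θ, so ∂L/∂z = 0 and
    ∂L/∂z' = z' / sqrt(81 + z'^2).
The Euler-Lagrange equation gives
    d/dθ( z' / sqrt(81 + z'^2) ) = 0,
so z' is constant. Integrating once:
    z(θ) = a θ + b,
a helix on the cylinder (a straight line when the cylinder is unrolled). The constants a, b are determined by the endpoint conditions.
With endpoint conditions z(0) = -4 and z(π/3) = 10: from z(0) = b we get b = -4, and a·π/3 + -4 = 10 gives a = 42/π, so
    z(θ) = (42/π) θ − 4.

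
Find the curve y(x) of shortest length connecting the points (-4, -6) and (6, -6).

Arc-length functional: J[y] = ∫ sqrt(1 + (y')^2) dx.
Lagrangian L = sqrt(1 + (y')^2) has no explicit y dependence, so ∂L/∂y = 0 and the Euler-Lagrange equation gives
    d/dx( y' / sqrt(1 + (y')^2) ) = 0  ⇒  y' / sqrt(1 + (y')^2) = const.
Hence y' is constant, so y(x) is affine.
Fitting the endpoints (-4, -6) and (6, -6):
    slope m = ((-6) − (-6)) / (6 − (-4)) = 0,
    intercept c = (-6) − m·(-4) = -6.
Extremal: y(x) = -6.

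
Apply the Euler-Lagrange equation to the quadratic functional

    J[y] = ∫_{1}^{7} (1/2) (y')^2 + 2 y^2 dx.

The Lagrangian is L = (1/2) (y')^2 + 2 y^2.
Compute ∂L/∂y = 4y, ∂L/∂y' = y'.
The Euler-Lagrange equation d/dx(∂L/∂y') − ∂L/∂y = 0 reduces to
    y'' − 4 y = 0.
Its general solution is
    y(x) = A e^(2x) + B e^(−2x),
with A, B fixed by the endpoint conditions.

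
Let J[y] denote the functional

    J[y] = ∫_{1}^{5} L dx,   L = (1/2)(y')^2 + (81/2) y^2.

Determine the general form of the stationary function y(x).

The Lagrangian is L = (1/2)(y')^2 + (81/2) y^2.
∂L/∂y = 81y.
∂L/∂y' = y'.
The Euler-Lagrange equation d/dx(∂L/∂y') − ∂L/∂y = 0 becomes:
    y'' - 81 y = 0
General solution: y(x) = A e^(9x) + B e^(-9x), where A and B are arbitrary constants fixed by the endpoint conditions.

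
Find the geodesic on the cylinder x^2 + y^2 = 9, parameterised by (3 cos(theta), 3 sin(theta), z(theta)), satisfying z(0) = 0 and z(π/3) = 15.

Parameterise the cylinder of radius R = 3 as
    r(θ) = (3 cos θ, 3 sin θ, z(θ)).
The arc-length element is
    ds = sqrt(9 + (dz/dθ)^2) dθ,
so the Lagrangian is L = sqrt(9 + z'^2).
L depends on z' only, not on z or θ, so ∂L/∂z = 0 and
    ∂L/∂z' = z' / sqrt(9 + z'^2).
The Euler-Lagrange equation gives
    d/dθ( z' / sqrt(9 + z'^2) ) = 0,
so z' is constant. Integrating once:
    z(θ) = a θ + b,
a helix on the cylinder (a straight line when the cylinder is unrolled). The constants a, b are determined by the endpoint conditions.
With endpoint conditions z(0) = 0 and z(π/3) = 15: from z(0) = b we get b = 0, and a·π/3 + 0 = 15 gives a = 45/π, so
    z(θ) = (45/π) θ.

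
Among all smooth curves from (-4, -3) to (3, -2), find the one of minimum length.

Arc-length functional: J[y] = ∫ sqrt(1 + (y')^2) dx.
Lagrangian L = sqrt(1 + (y')^2) has no explicit y dependence, so ∂L/∂y = 0 and the Euler-Lagrange equation gives
    d/dx( y' / sqrt(1 + (y')^2) ) = 0  ⇒  y' / sqrt(1 + (y')^2) = const.
Hence y' is constant, so y(x) is affine.
Fitting the endpoints (-4, -3) and (3, -2):
    slope m = ((-2) − (-3)) / (3 − (-4)) = 1/7,
    intercept c = (-3) − m·(-4) = -17/7.
Extremal: y(x) = (1/7) x - 17/7.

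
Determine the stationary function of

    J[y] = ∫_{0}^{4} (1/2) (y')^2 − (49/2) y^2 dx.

The Lagrangian is L = (1/2) (y')^2 − (49/2) y^2.
Compute ∂L/∂y = -49y, ∂L/∂y' = y'.
The Euler-Lagrange equation d/dx(∂L/∂y') − ∂L/∂y = 0 reduces to
    y'' + 49 y = 0.
Its general solution is
    y(x) = A sin(7x) + B cos(7x),
with A, B fixed by the endpoint conditions.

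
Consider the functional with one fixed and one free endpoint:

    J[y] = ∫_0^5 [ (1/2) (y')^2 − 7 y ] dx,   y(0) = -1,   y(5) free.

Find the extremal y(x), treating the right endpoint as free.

The Lagrangian L = (1/2) (y')^2 − 7 y gives
    ∂L/∂y = −7,   ∂L/∂y' = y'.
Euler-Lagrange: d/dx(y') − (−7) = 0, i.e. y'' + 7 = 0, so
    y(x) = −(7/2) x^2 + C1 x + C2.
Fixed left endpoint y(0) = -1 ⇒ C2 = -1.
The right endpoint x = 5 is free, so the natural (transversality) condition is ∂L/∂y' |_{x=5} = 0, i.e. y'(5) = 0.
Compute y'(x) = −7 x + C1, so y'(5) = −35 + C1 = 0 ⇒ C1 = 35.
Therefore the extremal is
    y(x) = −(7/2) x^2 + 35 x − 1.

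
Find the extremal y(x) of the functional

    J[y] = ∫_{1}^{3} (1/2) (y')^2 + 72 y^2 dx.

The Lagrangian is L = (1/2) (y')^2 + 72 y^2.
Compute ∂L/∂y = 144y, ∂L/∂y' = y'.
The Euler-Lagrange equation d/dx(∂L/∂y') − ∂L/∂y = 0 reduces to
    y'' − 144 y = 0.
Its general solution is
    y(x) = A e^(12x) + B e^(−12x),
with A, B fixed by the endpoint conditions.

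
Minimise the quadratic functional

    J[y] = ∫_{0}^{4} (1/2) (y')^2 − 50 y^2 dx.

The Lagrangian is L = (1/2) (y')^2 − 50 y^2.
Compute ∂L/∂y = -100y, ∂L/∂y' = y'.
The Euler-Lagrange equation d/dx(∂L/∂y') − ∂L/∂y = 0 reduces to
    y'' + 100 y = 0.
Its general solution is
    y(x) = A sin(10x) + B cos(10x),
with A, B fixed by the endpoint conditions.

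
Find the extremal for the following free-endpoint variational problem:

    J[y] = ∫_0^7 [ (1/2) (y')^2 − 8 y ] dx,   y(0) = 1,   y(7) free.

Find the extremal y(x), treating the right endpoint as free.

The Lagrangian L = (1/2) (y')^2 − 8 y gives
    ∂L/∂y = −8,   ∂L/∂y' = y'.
Euler-Lagrange: d/dx(y') − (−8) = 0, i.e. y'' + 8 = 0, so
    y(x) = −(8/2) x^2 + C1 x + C2.
Fixed left endpoint y(0) = 1 ⇒ C2 = 1.
The right endpoint x = 7 is free, so the natural (transversality) condition is ∂L/∂y' |_{x=7} = 0, i.e. y'(7) = 0.
Compute y'(x) = −8 x + C1, so y'(7) = −56 + C1 = 0 ⇒ C1 = 56.
Therefore the extremal is
    y(x) = −4 x^2 + 56 x + 1.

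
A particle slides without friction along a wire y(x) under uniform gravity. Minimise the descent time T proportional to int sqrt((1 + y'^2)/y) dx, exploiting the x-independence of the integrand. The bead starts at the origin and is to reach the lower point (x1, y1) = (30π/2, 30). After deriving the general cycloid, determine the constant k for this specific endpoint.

The Lagrangian L = sqrt((1 + y'^2) / y) has no explicit x dependence, so the Beltrami identity applies:
    L − y' ∂L/∂y' = C.
Compute ∂L/∂y' = y' / sqrt(y (1 + y'^2)).
Substitute:
    sqrt((1 + y'^2)/y) − y'·y' / sqrt(y (1 + y'^2))
    = (1 + y'^2) / sqrt(y (1 + y'^2)) − y'^2 / sqrt(y (1 + y'^2))
    = 1 / sqrt(y (1 + y'^2)) = C.
Squaring and rearranging gives the first integral
    y (1 + y'^2) = 1/C^2 =: k   (constant).
Solving this first-order ODE by the substitution
    y = (k/2)(1 − cos θ)
yields the cycloid parameterisation
    x(θ) = (k/2)(θ − sin θ),   y(θ) = (k/2)(1 − cos θ).
The constant k is fixed by the endpoint condition.
Now fit the given lower endpoint (x1, y1) = (30π/2, 30). At the bottom of the first arch (θ = π), the parametric equations give
    y(π) = (k/2)(1 − cos π) = k,
    x(π) = (k/2)(π − sin π) = kπ/2.
Matching y(π) = 30 gives k = 30, consistent with x(π) = 30π/2. Therefore the specific cycloid is
    x(θ) = (30/2)(θ − sin θ),   y(θ) = (30/2)(1 − cos θ).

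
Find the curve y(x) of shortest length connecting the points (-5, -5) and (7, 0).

Arc-length functional: J[y] = ∫ sqrt(1 + (y')^2) dx.
Lagrangian L = sqrt(1 + (y')^2) has no explicit y dependence, so ∂L/∂y = 0 and the Euler-Lagrange equation gives
    d/dx( y' / sqrt(1 + (y')^2) ) = 0  ⇒  y' / sqrt(1 + (y')^2) = const.
Hence y' is constant, so y(x) is affine.
Fitting the endpoints (-5, -5) and (7, 0):
    slope m = (0 − (-5)) / (7 − (-5)) = 5/12,
    intercept c = (-5) − m·(-5) = -35/12.
Extremal: y(x) = (5/12) x - 35/12.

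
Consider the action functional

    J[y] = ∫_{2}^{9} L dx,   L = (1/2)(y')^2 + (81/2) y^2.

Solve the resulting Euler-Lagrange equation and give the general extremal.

The Lagrangian is L = (1/2)(y')^2 + (81/2) y^2.
∂L/∂y = 81y.
∂L/∂y' = y'.
The Euler-Lagrange equation d/dx(∂L/∂y') − ∂L/∂y = 0 becomes:
    y'' - 81 y = 0
General solution: y(x) = A e^(9x) + B e^(-9x), where A and B are arbitrary constants fixed by the endpoint conditions.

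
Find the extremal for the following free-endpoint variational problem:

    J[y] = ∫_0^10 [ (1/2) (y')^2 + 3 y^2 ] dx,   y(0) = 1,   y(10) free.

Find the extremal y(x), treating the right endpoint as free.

The Lagrangian L = (1/2) (y')^2 + 3 y^2 gives
    ∂L/∂y = 6 y,   ∂L/∂y' = y'.
Euler-Lagrange: y'' − 6 y = 0.
With k = sqrt(6), the general solution is
    y(x) = A cosh(sqrt(6) x) + B sinh(sqrt(6) x).
Fixed left endpoint y(0) = 1 ⇒ A = 1.
The right endpoint x = 10 is free, so the natural (transversality) condition is ∂L/∂y' |_{x=10} = 0, i.e. y'(10) = 0.
Compute y'(x) = A k sinh(k x) + B k cosh(k x), so
    y'(10) = A k sinh(k·10) + B k cosh(k·10) = 0
    ⇒ B = −A tanh(k·10) = − tanh(sqrt(6)·10).
Therefore the extremal is
    y(x) = cosh(sqrt(6) x) − tanh(sqrt(6)·10) sinh(sqrt(6) x).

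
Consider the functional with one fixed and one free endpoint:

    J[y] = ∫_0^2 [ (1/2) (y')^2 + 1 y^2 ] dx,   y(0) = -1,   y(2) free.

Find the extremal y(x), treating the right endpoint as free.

The Lagrangian L = (1/2) (y')^2 + 1 y^2 gives
    ∂L/∂y = 2 y,   ∂L/∂y' = y'.
Euler-Lagrange: y'' − 2 y = 0.
With k = sqrt(2), the general solution is
    y(x) = A cosh(sqrt(2) x) + B sinh(sqrt(2) x).
Fixed left endpoint y(0) = -1 ⇒ A = -1.
The right endpoint x = 2 is free, so the natural (transversality) condition is ∂L/∂y' |_{x=2} = 0, i.e. y'(2) = 0.
Compute y'(x) = A k sinh(k x) + B k cosh(k x), so
    y'(2) = A k sinh(k·2) + B k cosh(k·2) = 0
    ⇒ B = −A tanh(k·2) = tanh(sqrt(2)·2).
Therefore the extremal is
    y(x) = −cosh(sqrt(2) x) + tanh(sqrt(2)·2) sinh(sqrt(2) x).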